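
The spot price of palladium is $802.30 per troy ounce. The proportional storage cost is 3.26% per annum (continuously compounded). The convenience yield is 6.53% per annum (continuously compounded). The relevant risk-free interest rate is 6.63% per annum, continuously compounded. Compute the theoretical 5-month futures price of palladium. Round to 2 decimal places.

Net carry = r + u − y = 0.0663 + 0.0326 − 0.0653 = 0.0336
F = S·e^((r+u−y)T) = 802.30 · e^(0.0336 × 5/12) = 802.30 · e^0.014000
= 802.30 × 1.014098 = $813.61 per troy ounce

$813.61 per troy ounce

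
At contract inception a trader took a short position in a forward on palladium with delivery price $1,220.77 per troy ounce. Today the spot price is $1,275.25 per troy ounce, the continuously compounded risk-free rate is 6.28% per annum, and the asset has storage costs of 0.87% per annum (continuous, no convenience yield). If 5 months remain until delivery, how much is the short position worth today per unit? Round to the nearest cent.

Current fair forward for the remaining 5 months: F = S·e^((r + u)·T), (r + u) = 0.0628 + 0.0087 = 0.0715
F = 1275.25 · e^(0.0715 × 5/12) = 1275.25 × 1.03023988 = 1313.8134
Value of long forward = (F − K)·e^(−rT) = (1313.8134 − 1220.77) · e^(−0.0628·5/12)
= 93.0434 × 0.97417271 = 90.64
Short position value = −(long value) = -$90.64

-$90.64 per troy ounce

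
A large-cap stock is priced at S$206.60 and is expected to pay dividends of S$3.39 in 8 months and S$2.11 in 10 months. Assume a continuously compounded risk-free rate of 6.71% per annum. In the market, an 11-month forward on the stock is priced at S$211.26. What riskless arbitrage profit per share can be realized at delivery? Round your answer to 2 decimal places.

S$2.88 per share

PV(dividends) I = 3.39·e^(−0.0671·8/12) + 2.11·e^(−0.0671·10/12) = 5.2369
Fair forward F* = (S − I)·e^(rT) = (206.60 − 5.2369)·e^0.061508 = 201.3631 × 1.063439 = 214.1374
Market S$211.26 < fair 214.1374: forward underpriced → reverse cash-and-carry (short the stock, invest proceeds at r, pay the dividends, go long the forward).
Profit at T = |F_mkt − F*| = |211.26 − 214.1374| = S$2.88 per share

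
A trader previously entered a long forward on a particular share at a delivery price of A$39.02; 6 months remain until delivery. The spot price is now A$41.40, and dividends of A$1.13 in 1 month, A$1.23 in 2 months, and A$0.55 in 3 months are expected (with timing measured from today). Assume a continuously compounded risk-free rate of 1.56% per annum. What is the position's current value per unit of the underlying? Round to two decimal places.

PV(remaining dividends) I = 1.13·e^(−0.0156·1/12) + 1.23·e^(−0.0156·2/12) + 0.55·e^(−0.0156·3/12) = 2.9032
Current forward F = (S − I)·e^(rT) = (41.40 − 2.9032)·e^(0.0156·6/12) = 38.4968 × 1.007830 = 38.7982
Value (long) = (F − K)·e^(−rT) = (38.7982 − 39.02) × 0.992230 = -0.2201
Value = -A$0.22

-A$0.22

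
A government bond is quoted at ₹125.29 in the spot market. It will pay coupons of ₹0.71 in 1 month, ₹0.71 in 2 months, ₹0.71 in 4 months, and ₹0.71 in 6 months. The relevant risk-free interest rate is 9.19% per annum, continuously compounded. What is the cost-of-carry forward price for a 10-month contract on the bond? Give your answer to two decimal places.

PV(coupons) I = 0.71·e^(−0.0919·1/12) + 0.71·e^(−0.0919·2/12) + 0.71·e^(−0.0919·4/12) + 0.71·e^(−0.0919·6/12)
I = 0.7046 + 0.6992 + 0.6886 + 0.6781 = 2.7705
F = (S − I)·e^(rT) = (125.29 − 2.7705) · e^(0.0919·10/12)
= 122.5195 · e^0.076583 = 122.5195 × 1.079592 = ₹132.27

₹132.27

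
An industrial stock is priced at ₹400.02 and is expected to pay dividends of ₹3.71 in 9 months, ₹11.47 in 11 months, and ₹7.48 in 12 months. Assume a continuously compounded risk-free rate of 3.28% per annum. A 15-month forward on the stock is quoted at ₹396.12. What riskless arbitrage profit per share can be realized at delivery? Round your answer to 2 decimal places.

₹2.27 per share

PV(dividends) I = 3.71·e^(−0.0328·9/12) + 11.47·e^(−0.0328·11/12) + 7.48·e^(−0.0328·12/12) = 21.9888
Fair forward F* = (S − I)·e^(rT) = (400.02 − 21.9888)·e^0.041000 = 378.0312 × 1.041852 = 393.8526
Market ₹396.12 > fair 393.8526: forward overpriced → cash-and-carry (borrow at r, buy the stock and collect the dividends, short the forward).
Profit at T = |F_mkt − F*| = |396.12 − 393.8526| = ₹2.27 per share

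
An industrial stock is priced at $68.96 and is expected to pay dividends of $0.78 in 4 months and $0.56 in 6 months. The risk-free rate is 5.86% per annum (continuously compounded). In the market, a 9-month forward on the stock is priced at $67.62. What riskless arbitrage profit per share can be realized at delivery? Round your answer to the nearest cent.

PV(dividends) I = 0.78·e^(−0.0586·4/12) + 0.56·e^(−0.0586·6/12) = 1.3087
Fair forward F* = (S − I)·e^(rT) = (68.96 − 1.3087)·e^0.043950 = 67.6513 × 1.044930 = 70.6909
Market $67.62 < fair 70.6909: forward underpriced → reverse cash-and-carry (short the stock, invest proceeds at r, pay the dividends, go long the forward).
Profit at T = |F_mkt − F*| = |67.62 − 70.6909| = $3.07 per share

$3.07 per share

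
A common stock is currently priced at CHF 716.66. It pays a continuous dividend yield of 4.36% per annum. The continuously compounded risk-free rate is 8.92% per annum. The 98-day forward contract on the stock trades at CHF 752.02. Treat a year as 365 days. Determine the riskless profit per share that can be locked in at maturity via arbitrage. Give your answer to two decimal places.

CHF 26.53 per share

Fair forward: F* = S·e^(carry·T), with carry = (r − q) = 0.0892 − 0.0436 = 0.0456
F* = 716.66 · e^(0.0456 × 98/365) = 716.66 · e^0.012243 = 716.66 × 1.012318 = CHF 725.4878
Market CHF 752.02 > fair CHF 725.4878: forward overpriced → cash-and-carry (buy spot, short the forward).
At maturity, profit = |F_mkt − F*| = |752.02 − 725.4878| = CHF 26.53 per share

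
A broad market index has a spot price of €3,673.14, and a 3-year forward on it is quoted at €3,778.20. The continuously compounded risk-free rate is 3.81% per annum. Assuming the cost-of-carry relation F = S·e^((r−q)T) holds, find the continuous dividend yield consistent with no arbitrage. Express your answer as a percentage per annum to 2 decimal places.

2.87%

From F = S·e^((r−q)T): (r − q) = ln(F/S)/T
ln(3778.20/3673.14) = ln(1.028602) = 0.028201
(r − q) = 0.028201 / (3) = 0.009400
q = r − ln(F/S)/T = 0.0381 − 0.009400 = 0.028700
q = 2.87%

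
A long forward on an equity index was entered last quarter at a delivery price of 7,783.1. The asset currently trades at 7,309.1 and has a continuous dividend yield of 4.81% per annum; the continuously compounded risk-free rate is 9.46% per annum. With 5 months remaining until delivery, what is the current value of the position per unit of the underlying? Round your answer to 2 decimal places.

-318.21

Current fair forward for the remaining 5 months: F = S·e^((r − q)·T), (r − q) = 0.0946 − 0.0481 = 0.0465
F = 7309.1 · e^(0.0465 × 5/12) = 7309.1 × 1.01956391 = 7452.0946
Value of long forward = (F − K)·e^(−rT) = (7452.0946 − 7783.1) · e^(−0.0946·5/12)
= -331.0054 × 0.96135006 = -318.21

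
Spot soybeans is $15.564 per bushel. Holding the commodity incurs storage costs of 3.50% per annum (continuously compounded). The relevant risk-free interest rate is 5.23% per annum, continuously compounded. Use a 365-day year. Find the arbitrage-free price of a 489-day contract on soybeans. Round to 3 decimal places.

$17.495 per bushel

Net carry = r + u − y = 0.0523 + 0.0350 − 0.0000 = 0.0873
F = S·e^((r+u−y)T) = 15.564 · e^(0.0873 × 489/365) = 15.564 · e^0.116958
= 15.564 × 1.124072 = $17.495 per bushel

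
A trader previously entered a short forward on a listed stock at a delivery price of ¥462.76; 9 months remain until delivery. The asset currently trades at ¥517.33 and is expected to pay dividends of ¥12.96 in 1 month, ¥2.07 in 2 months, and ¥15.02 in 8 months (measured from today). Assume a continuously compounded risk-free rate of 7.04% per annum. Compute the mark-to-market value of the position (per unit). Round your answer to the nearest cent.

PV(remaining dividends) I = 12.96·e^(−0.0704·1/12) + 2.07·e^(−0.0704·2/12) + 15.02·e^(−0.0704·8/12) = 29.2614
Current forward F = (S − I)·e^(rT) = (517.33 − 29.2614)·e^(0.0704·9/12) = 488.0686 × 1.054219 = 514.5312
Value (long) = (F − K)·e^(−rT) = (514.5312 − 462.76) × 0.948570 = 49.1086
Short position value = −(long value) = -¥49.11

-¥49.11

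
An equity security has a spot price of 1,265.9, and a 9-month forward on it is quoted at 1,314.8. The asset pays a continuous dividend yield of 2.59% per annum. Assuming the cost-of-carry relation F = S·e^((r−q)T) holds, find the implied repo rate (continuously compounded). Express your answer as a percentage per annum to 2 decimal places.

7.64%

From F = S·e^((r−q)T): (r − q) = ln(F/S)/T
ln(1314.8/1265.9) = ln(1.038629) = 0.037902
(r − q) = 0.037902 / (9/12) = 0.050536
r = ln(F/S)/T + q = 0.050536 + 0.0259 = 0.076436
r = 7.64%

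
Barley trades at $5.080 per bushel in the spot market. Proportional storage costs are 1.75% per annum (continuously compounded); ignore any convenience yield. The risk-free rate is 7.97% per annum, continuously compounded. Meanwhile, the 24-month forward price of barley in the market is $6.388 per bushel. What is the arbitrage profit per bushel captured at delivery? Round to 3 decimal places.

$0.218 per bushel

Fair forward: F* = S·e^(carry·T), with carry = (r + u) = 0.0797 + 0.0175 = 0.0972
F* = 5.080 · e^(0.0972 × 24/12) = 5.080 · e^0.194400 = 5.080 × 1.214582 = $6.1701
Market $6.388 > fair $6.1701: forward overpriced → cash-and-carry (buy spot, short the forward).
At maturity, profit = |F_mkt − F*| = |6.388 − 6.1701| = $0.218 per bushel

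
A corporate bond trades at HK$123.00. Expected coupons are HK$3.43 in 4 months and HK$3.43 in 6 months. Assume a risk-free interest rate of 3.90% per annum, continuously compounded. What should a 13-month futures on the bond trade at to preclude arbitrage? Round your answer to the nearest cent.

HK$121.27

PV(coupons) I = 3.43·e^(−0.0390·4/12) + 3.43·e^(−0.0390·6/12)
I = 3.3857 + 3.3638 = 6.7495
F = (S − I)·e^(rT) = (123.00 − 6.7495) · e^(0.0390·13/12)
= 116.2505 · e^0.042250 = 116.2505 × 1.043155 = HK$121.27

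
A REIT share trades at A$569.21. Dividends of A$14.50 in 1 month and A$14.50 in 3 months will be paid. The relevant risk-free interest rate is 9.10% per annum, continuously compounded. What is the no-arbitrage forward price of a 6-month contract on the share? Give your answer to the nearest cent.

PV(dividends) I = 14.50·e^(−0.0910·1/12) + 14.50·e^(−0.0910·3/12)
I = 14.3905 + 14.1738 = 28.5643
F = (S − I)·e^(rT) = (569.21 − 28.5643) · e^(0.0910·6/12)
= 540.6457 · e^0.045500 = 540.6457 × 1.046551 = A$565.81

A$565.81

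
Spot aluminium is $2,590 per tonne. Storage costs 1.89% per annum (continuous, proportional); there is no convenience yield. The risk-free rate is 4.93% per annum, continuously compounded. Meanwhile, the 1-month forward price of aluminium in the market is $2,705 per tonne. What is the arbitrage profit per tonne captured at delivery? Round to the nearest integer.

$100 per tonne

Fair forward: F* = S·e^(carry·T), with carry = (r + u) = 0.0493 + 0.0189 = 0.0682
F* = 2590 · e^(0.0682 × 1/12) = 2590 · e^0.005683 = 2590 × 1.005699 = $2604.7604
Market $2705 > fair $2604.7604: forward overpriced → cash-and-carry (buy spot, short the forward).
At maturity, profit = |F_mkt − F*| = |2705 − 2604.7604| = $100 per tonne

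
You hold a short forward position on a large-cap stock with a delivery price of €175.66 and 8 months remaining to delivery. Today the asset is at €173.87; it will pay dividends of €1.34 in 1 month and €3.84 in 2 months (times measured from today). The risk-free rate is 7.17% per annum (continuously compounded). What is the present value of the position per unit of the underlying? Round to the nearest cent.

PV(remaining dividends) I = 1.34·e^(−0.0717·1/12) + 3.84·e^(−0.0717·2/12) = 5.1264
Current forward F = (S − I)·e^(rT) = (173.87 − 5.1264)·e^(0.0717·8/12) = 168.7436 × 1.048961 = 177.0055
Value (long) = (F − K)·e^(−rT) = (177.0055 − 175.66) × 0.953324 = 1.2827
Short position value = −(long value) = -€1.28

-€1.28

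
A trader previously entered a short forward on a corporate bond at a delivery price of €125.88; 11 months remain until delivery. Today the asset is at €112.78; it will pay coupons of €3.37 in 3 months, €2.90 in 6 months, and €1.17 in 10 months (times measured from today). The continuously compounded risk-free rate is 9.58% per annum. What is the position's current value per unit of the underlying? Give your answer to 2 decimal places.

PV(remaining coupons) I = 3.37·e^(−0.0958·3/12) + 2.90·e^(−0.0958·6/12) + 1.17·e^(−0.0958·10/12) = 7.1348
Current forward F = (S − I)·e^(rT) = (112.78 − 7.1348)·e^(0.0958·11/12) = 105.6452 × 1.091788 = 115.3422
Value (long) = (F − K)·e^(−rT) = (115.3422 − 125.88) × 0.915929 = -9.6519
Short position value = −(long value) = €9.65

€9.65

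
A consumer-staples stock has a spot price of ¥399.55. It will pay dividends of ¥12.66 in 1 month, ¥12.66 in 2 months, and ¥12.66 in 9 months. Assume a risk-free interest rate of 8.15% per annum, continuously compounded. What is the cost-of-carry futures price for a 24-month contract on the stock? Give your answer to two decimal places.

¥426.77

PV(dividends) I = 12.66·e^(−0.0815·1/12) + 12.66·e^(−0.0815·2/12) + 12.66·e^(−0.0815·9/12)
I = 12.5743 + 12.4892 + 11.9093 = 36.9728
F = (S − I)·e^(rT) = (399.55 − 36.9728) · e^(0.0815·24/12)
= 362.5772 · e^0.163000 = 362.5772 × 1.177037 = ¥426.77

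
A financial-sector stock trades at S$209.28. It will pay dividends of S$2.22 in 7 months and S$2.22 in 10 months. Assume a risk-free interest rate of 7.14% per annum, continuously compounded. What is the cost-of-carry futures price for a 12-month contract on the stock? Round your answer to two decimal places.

PV(dividends) I = 2.22·e^(−0.0714·7/12) + 2.22·e^(−0.0714·10/12)
I = 2.1294 + 2.0918 = 4.2212
F = (S − I)·e^(rT) = (209.28 − 4.2212) · e^(0.0714·12/12)
= 205.0588 · e^0.071400 = 205.0588 × 1.074011 = S$220.24

S$220.24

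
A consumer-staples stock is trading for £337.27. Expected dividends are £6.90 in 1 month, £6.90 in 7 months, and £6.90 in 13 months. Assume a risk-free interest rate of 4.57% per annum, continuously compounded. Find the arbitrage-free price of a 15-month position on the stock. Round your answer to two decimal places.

PV(dividends) I = 6.90·e^(−0.0457·1/12) + 6.90·e^(−0.0457·7/12) + 6.90·e^(−0.0457·13/12)
I = 6.8738 + 6.7185 + 6.5667 = 20.1590
F = (S − I)·e^(rT) = (337.27 − 20.1590) · e^(0.0457·15/12)
= 317.1110 · e^0.057125 = 317.1110 × 1.058788 = £335.75

£335.75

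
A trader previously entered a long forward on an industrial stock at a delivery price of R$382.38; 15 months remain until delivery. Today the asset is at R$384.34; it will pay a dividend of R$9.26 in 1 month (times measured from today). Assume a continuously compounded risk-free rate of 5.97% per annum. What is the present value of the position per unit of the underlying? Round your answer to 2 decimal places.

PV(remaining dividends) I = 9.26·e^(−0.0597·1/12) = 9.2140
Current forward F = (S − I)·e^(rT) = (384.34 − 9.2140)·e^(0.0597·15/12) = 375.1260 × 1.077480 = 404.1908
Value (long) = (F − K)·e^(−rT) = (404.1908 − 382.38) × 0.928091 = 20.2424
Value = R$20.24

R$20.24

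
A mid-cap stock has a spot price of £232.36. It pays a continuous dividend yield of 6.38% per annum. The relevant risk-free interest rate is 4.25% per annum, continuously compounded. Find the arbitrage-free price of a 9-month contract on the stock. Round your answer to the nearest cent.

£228.68

F = S·e^((r − q)T) = 232.36 · e^((0.0425 − 0.0638) × 9/12)
= 232.36 · e^-0.015975 = 232.36 × 0.984152
F = £228.68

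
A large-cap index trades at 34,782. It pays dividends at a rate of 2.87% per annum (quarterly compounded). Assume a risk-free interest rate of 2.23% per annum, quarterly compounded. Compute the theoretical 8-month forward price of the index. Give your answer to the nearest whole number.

F = S · (1+r/4)^(4T) / (1+q/4)^(4T)
= 34782 × 1.014936 / 1.019248 = 34782 × 0.995769
F = 34,635

34,635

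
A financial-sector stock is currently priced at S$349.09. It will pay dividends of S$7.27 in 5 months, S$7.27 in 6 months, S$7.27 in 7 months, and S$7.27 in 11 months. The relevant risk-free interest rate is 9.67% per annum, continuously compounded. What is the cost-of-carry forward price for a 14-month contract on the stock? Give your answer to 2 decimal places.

PV(dividends) I = 7.27·e^(−0.0967·5/12) + 7.27·e^(−0.0967·6/12) + 7.27·e^(−0.0967·7/12) + 7.27·e^(−0.0967·11/12)
I = 6.9829 + 6.9269 + 6.8713 + 6.6533 = 27.4344
F = (S − I)·e^(rT) = (349.09 − 27.4344) · e^(0.0967·14/12)
= 321.6556 · e^0.112817 = 321.6556 × 1.119427 = S$360.07

S$360.07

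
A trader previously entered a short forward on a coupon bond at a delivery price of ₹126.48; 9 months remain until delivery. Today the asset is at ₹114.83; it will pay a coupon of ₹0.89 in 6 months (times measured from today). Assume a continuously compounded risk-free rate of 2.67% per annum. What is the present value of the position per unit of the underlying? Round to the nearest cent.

PV(remaining coupons) I = 0.89·e^(−0.0267·6/12) = 0.8782
Current forward F = (S − I)·e^(rT) = (114.83 − 0.8782)·e^(0.0267·9/12) = 113.9518 × 1.020227 = 116.2567
Value (long) = (F − K)·e^(−rT) = (116.2567 − 126.48) × 0.980174 = -10.0206
Short position value = −(long value) = ₹10.02

₹10.02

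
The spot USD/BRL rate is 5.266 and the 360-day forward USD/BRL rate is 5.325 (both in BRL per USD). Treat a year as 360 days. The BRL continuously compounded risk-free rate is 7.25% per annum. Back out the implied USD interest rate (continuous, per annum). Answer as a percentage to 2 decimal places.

6.14%

F = S·e^((r_BRL − r_USD)T) ⇒ r_USD = r_BRL − ln(F/S)/T
ln(5.325/5.266) = 0.011142; /(360/360) = 0.011142
r_USD = 0.0725 − 0.011142 = 0.061358
r_USD = 6.14%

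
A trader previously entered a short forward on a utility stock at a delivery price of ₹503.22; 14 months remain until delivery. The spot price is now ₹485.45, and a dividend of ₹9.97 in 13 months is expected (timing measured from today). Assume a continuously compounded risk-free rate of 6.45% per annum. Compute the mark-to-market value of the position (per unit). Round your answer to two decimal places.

PV(remaining dividends) I = 9.97·e^(−0.0645·13/12) = 9.2971
Current forward F = (S − I)·e^(rT) = (485.45 − 9.2971)·e^(0.0645·14/12) = 476.1529 × 1.078154 = 513.3662
Value (long) = (F − K)·e^(−rT) = (513.3662 − 503.22) × 0.927512 = 9.4107
Short position value = −(long value) = -₹9.41

-₹9.41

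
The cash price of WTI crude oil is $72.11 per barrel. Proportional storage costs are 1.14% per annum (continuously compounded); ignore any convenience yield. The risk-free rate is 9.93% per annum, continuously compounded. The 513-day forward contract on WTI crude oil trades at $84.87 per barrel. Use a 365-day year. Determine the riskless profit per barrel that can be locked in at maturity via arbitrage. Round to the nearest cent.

$0.62 per barrel

Fair forward: F* = S·e^(carry·T), with carry = (r + u) = 0.0993 + 0.0114 = 0.1107
F* = 72.11 · e^(0.1107 × 513/365) = 72.11 · e^0.155587 = 72.11 × 1.168344 = $84.2493
Market $84.87 > fair $84.2493: forward overpriced → cash-and-carry (buy spot, short the forward).
At maturity, profit = |F_mkt − F*| = |84.87 − 84.2493| = $0.62 per barrel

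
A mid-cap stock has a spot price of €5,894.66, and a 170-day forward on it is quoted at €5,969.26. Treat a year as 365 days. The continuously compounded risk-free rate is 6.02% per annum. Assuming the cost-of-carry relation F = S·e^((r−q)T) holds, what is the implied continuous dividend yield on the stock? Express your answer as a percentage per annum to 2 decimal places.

3.32%

From F = S·e^((r−q)T): (r − q) = ln(F/S)/T
ln(5969.26/5894.66) = ln(1.012656) = 0.012577
(r − q) = 0.012577 / (170/365) = 0.027004
q = r − ln(F/S)/T = 0.0602 − 0.027004 = 0.033196
q = 3.32%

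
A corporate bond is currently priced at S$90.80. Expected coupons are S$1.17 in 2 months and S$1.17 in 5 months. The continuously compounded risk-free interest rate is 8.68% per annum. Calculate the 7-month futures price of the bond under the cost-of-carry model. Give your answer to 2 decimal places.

S$93.12

PV(coupons) I = 1.17·e^(−0.0868·2/12) + 1.17·e^(−0.0868·5/12)
I = 1.1532 + 1.1284 = 2.2816
F = (S − I)·e^(rT) = (90.80 − 2.2816) · e^(0.0868·7/12)
= 88.5184 · e^0.050633 = 88.5184 × 1.051937 = S$93.12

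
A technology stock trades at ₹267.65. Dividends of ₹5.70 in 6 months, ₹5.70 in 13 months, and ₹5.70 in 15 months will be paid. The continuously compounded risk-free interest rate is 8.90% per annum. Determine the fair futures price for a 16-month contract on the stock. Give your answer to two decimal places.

PV(dividends) I = 5.70·e^(−0.0890·6/12) + 5.70·e^(−0.0890·13/12) + 5.70·e^(−0.0890·15/12)
I = 5.4519 + 5.1761 + 5.0999 = 15.7279
F = (S − I)·e^(rT) = (267.65 − 15.7279) · e^(0.0890·16/12)
= 251.9221 · e^0.118667 = 251.9221 × 1.125995 = ₹283.66

₹283.66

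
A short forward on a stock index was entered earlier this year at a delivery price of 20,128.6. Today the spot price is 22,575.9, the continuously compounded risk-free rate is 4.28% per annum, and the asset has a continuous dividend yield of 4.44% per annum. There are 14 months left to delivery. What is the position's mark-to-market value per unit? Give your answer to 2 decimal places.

Current fair forward for the remaining 14 months: F = S·e^((r − q)·T), (r − q) = 0.0428 − 0.0444 = -0.0016
F = 22575.9 · e^(-0.0016 × 14/12) = 22575.9 × 0.99813507 = 22533.7975
Value of long forward = (F − K)·e^(−rT) = (22533.7975 − 20128.6) · e^(−0.0428·14/12)
= 2405.1975 × 0.95129284 = 2288.05
Short position value = −(long value) = -2288.05

-2288.05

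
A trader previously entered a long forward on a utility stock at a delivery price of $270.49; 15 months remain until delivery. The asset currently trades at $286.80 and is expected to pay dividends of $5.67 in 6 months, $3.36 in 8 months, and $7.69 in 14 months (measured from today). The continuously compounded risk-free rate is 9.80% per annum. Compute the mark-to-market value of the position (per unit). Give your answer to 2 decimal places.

PV(remaining dividends) I = 5.67·e^(−0.0980·6/12) + 3.36·e^(−0.0980·8/12) + 7.69·e^(−0.0980·14/12) = 15.4055
Current forward F = (S − I)·e^(rT) = (286.80 − 15.4055)·e^(0.0980·15/12) = 271.3945 × 1.130319 = 306.7624
Value (long) = (F − K)·e^(−rT) = (306.7624 − 270.49) × 0.884706 = 32.0904
Value = $32.09

$32.09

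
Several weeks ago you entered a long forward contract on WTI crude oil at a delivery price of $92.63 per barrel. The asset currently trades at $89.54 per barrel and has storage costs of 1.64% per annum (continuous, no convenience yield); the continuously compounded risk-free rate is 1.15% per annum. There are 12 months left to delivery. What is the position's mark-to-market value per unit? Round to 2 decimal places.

-$0.55 per barrel

Current fair forward for the remaining 12 months: F = S·e^((r + u)·T), (r + u) = 0.0115 + 0.0164 = 0.0279
F = 89.54 · e^(0.0279 × 12/12) = 89.54 × 1.028293 = 92.0734
Value of long forward = (F − K)·e^(−rT) = (92.0734 − 92.63) · e^(−0.0115·12/12)
= -0.5566 × 0.988566 = -0.55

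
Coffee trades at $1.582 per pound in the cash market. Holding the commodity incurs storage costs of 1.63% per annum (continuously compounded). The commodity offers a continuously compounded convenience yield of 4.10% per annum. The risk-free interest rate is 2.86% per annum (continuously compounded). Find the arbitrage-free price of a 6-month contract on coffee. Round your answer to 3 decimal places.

$1.585 per pound

Net carry = r + u − y = 0.0286 + 0.0163 − 0.0410 = 0.0039
F = S·e^((r+u−y)T) = 1.582 · e^(0.0039 × 6/12) = 1.582 · e^0.001950
= 1.582 × 1.001952 = $1.585 per pound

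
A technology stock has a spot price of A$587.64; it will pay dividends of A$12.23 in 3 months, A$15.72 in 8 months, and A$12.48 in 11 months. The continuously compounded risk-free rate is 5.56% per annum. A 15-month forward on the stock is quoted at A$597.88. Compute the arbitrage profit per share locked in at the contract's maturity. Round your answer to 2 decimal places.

A$9.83 per share

PV(dividends) I = 12.23·e^(−0.0556·3/12) + 15.72·e^(−0.0556·8/12) + 12.48·e^(−0.0556·11/12) = 39.0690
Fair forward F* = (S − I)·e^(rT) = (587.64 − 39.0690)·e^0.069500 = 548.5710 × 1.071972 = 588.0528
Market A$597.88 > fair 588.0528: forward overpriced → cash-and-carry (borrow at r, buy the stock and collect the dividends, short the forward).
Profit at T = |F_mkt − F*| = |597.88 − 588.0528| = A$9.83 per share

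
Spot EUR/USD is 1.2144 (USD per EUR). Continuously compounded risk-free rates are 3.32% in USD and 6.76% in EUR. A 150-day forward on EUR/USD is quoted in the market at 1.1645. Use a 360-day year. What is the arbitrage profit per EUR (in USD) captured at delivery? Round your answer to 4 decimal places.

Fair forward: F* = S·e^(carry·T), with carry = (r_USD − r_EUR) = 0.0332 − 0.0676 = -0.0344
F* = 1.2144 · e^(-0.0344 × 150/360) = 1.2144 · e^-0.014333 = 1.2144 × 0.985769 = 1.1971
Market 1.1645 < fair 1.1971: forward underpriced → reverse cash-and-carry (short spot, go long the forward).
At maturity, profit = |F_mkt − F*| = |1.1645 − 1.1971| = 0.0326 per EUR (in USD)

0.0326 per EUR (in USD)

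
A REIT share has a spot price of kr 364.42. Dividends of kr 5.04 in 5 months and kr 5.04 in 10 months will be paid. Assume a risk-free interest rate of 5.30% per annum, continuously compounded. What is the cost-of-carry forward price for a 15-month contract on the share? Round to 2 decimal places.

kr 378.96

PV(dividends) I = 5.04·e^(−0.0530·5/12) + 5.04·e^(−0.0530·10/12)
I = 4.9299 + 4.8222 = 9.7521
F = (S − I)·e^(rT) = (364.42 − 9.7521) · e^(0.0530·15/12)
= 354.6679 · e^0.066250 = 354.6679 × 1.068494 = kr 378.96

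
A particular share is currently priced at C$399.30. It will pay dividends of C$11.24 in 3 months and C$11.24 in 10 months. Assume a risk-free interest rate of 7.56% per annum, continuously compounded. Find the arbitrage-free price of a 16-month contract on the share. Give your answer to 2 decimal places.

C$417.78

PV(dividends) I = 11.24·e^(−0.0756·3/12) + 11.24·e^(−0.0756·10/12)
I = 11.0296 + 10.5537 = 21.5833
F = (S − I)·e^(rT) = (399.30 − 21.5833) · e^(0.0756·16/12)
= 377.7167 · e^0.100800 = 377.7167 × 1.106055 = C$417.78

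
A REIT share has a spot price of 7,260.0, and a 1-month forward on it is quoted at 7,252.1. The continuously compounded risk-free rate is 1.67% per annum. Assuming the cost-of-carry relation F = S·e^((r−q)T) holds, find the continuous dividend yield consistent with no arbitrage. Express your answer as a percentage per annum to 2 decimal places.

2.98%

From F = S·e^((r−q)T): (r − q) = ln(F/S)/T
ln(7252.1/7260.0) = ln(0.998912) = -0.001089
(r − q) = -0.001089 / (1/12) = -0.013068
q = r − ln(F/S)/T = 0.0167 + 0.013068 = 0.029768
q = 2.98%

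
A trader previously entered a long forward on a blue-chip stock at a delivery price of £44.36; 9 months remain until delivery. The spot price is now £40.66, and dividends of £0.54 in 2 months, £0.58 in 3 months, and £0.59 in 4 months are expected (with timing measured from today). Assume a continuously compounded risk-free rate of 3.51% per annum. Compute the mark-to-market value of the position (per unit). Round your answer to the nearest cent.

PV(remaining dividends) I = 0.54·e^(−0.0351·2/12) + 0.58·e^(−0.0351·3/12) + 0.59·e^(−0.0351·4/12) = 1.6949
Current forward F = (S − I)·e^(rT) = (40.66 − 1.6949)·e^(0.0351·9/12) = 38.9651 × 1.026675 = 40.0045
Value (long) = (F − K)·e^(−rT) = (40.0045 − 44.36) × 0.974018 = -4.2423
Value = -£4.24

-£4.24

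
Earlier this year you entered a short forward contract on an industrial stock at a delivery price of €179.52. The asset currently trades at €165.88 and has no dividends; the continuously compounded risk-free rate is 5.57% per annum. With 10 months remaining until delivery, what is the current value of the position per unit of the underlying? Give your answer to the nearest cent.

Current fair forward for the remaining 10 months: F = S·e^(r·T), r = 0.0557
F = 165.88 · e^(0.0557 × 10/12) = 165.88 × 1.047511 = 173.7611
Value of long forward = (F − K)·e^(−rT) = (173.7611 − 179.52) · e^(−0.0557·10/12)
= -5.7589 × 0.954644 = -5.50
Short position value = −(long value) = €5.50

€5.50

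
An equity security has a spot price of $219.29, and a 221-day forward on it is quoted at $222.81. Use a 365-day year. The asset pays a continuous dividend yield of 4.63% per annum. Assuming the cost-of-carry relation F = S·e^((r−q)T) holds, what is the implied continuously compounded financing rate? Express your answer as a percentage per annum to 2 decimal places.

7.26%

From F = S·e^((r−q)T): (r − q) = ln(F/S)/T
ln(222.81/219.29) = ln(1.016052) = 0.015925
(r − q) = 0.015925 / (221/365) = 0.026301
r = ln(F/S)/T + q = 0.026301 + 0.0463 = 0.072601
r = 7.26%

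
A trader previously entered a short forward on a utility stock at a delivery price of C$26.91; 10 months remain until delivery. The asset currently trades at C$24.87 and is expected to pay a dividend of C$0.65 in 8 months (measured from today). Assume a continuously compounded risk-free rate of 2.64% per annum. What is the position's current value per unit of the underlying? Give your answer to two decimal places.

PV(remaining dividends) I = 0.65·e^(−0.0264·8/12) = 0.6387
Current forward F = (S − I)·e^(rT) = (24.87 − 0.6387)·e^(0.0264·10/12) = 24.2313 × 1.022244 = 24.7703
Value (long) = (F − K)·e^(−rT) = (24.7703 − 26.91) × 0.978240 = -2.0931
Short position value = −(long value) = C$2.09

C$2.09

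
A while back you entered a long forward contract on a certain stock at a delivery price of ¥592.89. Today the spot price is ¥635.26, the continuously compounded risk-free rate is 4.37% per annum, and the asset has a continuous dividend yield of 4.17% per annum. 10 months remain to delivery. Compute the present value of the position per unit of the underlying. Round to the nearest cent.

Current fair forward for the remaining 10 months: F = S·e^((r − q)·T), (r − q) = 0.0437 − 0.0417 = 0.0020
F = 635.26 · e^(0.0020 × 10/12) = 635.26 × 1.001668 = 636.3196
Value of long forward = (F − K)·e^(−rT) = (636.3196 − 592.89) · e^(−0.0437·10/12)
= 43.4296 × 0.964238 = 41.88

¥41.88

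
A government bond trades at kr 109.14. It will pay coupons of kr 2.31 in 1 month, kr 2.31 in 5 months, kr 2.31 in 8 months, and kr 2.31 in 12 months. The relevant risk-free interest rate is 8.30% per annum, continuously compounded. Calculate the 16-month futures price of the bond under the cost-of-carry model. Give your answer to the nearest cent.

kr 112.04

PV(coupons) I = 2.31·e^(−0.0830·1/12) + 2.31·e^(−0.0830·5/12) + 2.31·e^(−0.0830·8/12) + 2.31·e^(−0.0830·12/12)
I = 2.2941 + 2.2315 + 2.1857 + 2.1260 = 8.8373
F = (S − I)·e^(rT) = (109.14 − 8.8373) · e^(0.0830·16/12)
= 100.3027 · e^0.110667 = 100.3027 × 1.117023 = kr 112.04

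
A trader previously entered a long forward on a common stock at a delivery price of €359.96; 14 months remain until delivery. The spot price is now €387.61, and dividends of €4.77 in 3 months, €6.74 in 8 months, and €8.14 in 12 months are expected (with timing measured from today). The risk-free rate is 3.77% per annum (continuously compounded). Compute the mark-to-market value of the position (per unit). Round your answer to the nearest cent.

€24.00

PV(remaining dividends) I = 4.77·e^(−0.0377·3/12) + 6.74·e^(−0.0377·8/12) + 8.14·e^(−0.0377·12/12) = 19.1368
Current forward F = (S − I)·e^(rT) = (387.61 − 19.1368)·e^(0.0377·14/12) = 368.4732 × 1.044965 = 385.0416
Value (long) = (F − K)·e^(−rT) = (385.0416 − 359.96) × 0.956970 = 24.0023
Value = €24.00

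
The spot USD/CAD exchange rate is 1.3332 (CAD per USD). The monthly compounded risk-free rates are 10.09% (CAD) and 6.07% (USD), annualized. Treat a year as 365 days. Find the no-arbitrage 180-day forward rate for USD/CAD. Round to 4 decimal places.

By covered interest parity, F = S · (1+r_CAD/12)^(12T) / (1+r_USD/12)^(12T)
= 1.3332 × 1.050799 / 1.030309 = 1.3332 × 1.019887
F = 1.3597 CAD per USD

1.3597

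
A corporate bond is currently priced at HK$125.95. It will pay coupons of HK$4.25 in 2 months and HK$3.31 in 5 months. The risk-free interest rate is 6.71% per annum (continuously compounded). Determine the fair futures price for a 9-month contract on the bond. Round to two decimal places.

PV(coupons) I = 4.25·e^(−0.0671·2/12) + 3.31·e^(−0.0671·5/12)
I = 4.2027 + 3.2187 = 7.4214
F = (S − I)·e^(rT) = (125.95 − 7.4214) · e^(0.0671·9/12)
= 118.5286 · e^0.050325 = 118.5286 × 1.051613 = HK$124.65

HK$124.65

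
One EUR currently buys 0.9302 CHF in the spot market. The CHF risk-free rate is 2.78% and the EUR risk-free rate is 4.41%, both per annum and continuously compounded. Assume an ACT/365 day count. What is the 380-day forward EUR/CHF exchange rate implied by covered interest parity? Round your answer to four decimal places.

F = S·e^((r_CHF − r_EUR)T) = 0.9302 · e^((0.0278 − 0.0441) × 380/365)
= 0.9302 · e^-0.016970 = 0.9302 × 0.983173
F = 0.9145 CHF per EUR

0.9145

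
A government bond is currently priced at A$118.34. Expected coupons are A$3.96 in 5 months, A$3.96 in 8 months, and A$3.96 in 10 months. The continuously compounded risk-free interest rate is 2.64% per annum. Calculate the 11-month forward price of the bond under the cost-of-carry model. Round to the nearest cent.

PV(coupons) I = 3.96·e^(−0.0264·5/12) + 3.96·e^(−0.0264·8/12) + 3.96·e^(−0.0264·10/12)
I = 3.9167 + 3.8909 + 3.8738 = 11.6814
F = (S − I)·e^(rT) = (118.34 − 11.6814) · e^(0.0264·11/12)
= 106.6586 · e^0.024200 = 106.6586 × 1.024495 = A$109.27

A$109.27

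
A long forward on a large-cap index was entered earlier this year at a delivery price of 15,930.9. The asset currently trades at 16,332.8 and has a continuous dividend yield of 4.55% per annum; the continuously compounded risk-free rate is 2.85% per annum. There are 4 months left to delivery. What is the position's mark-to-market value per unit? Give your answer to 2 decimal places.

Current fair forward for the remaining 4 months: F = S·e^((r − q)·T), (r − q) = 0.0285 − 0.0455 = -0.0170
F = 16332.8 · e^(-0.0170 × 4/12) = 16332.8 × 0.99434936 = 16240.5092
Value of long forward = (F − K)·e^(−rT) = (16240.5092 − 15930.9) · e^(−0.0285·4/12)
= 309.6092 × 0.99054498 = 306.68

306.68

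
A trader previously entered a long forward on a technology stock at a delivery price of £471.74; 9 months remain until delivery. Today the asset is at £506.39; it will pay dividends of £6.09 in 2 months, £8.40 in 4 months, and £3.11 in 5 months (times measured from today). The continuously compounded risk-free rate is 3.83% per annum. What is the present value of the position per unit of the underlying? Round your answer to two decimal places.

PV(remaining dividends) I = 6.09·e^(−0.0383·2/12) + 8.40·e^(−0.0383·4/12) + 3.11·e^(−0.0383·5/12) = 17.4055
Current forward F = (S − I)·e^(rT) = (506.39 − 17.4055)·e^(0.0383·9/12) = 488.9845 × 1.029142 = 503.2345
Value (long) = (F − K)·e^(−rT) = (503.2345 − 471.74) × 0.971684 = 30.6027
Value = £30.60

£30.60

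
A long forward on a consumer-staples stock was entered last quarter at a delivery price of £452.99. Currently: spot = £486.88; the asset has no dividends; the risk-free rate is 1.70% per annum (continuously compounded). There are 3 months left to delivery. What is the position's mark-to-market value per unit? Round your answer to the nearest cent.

Current fair forward for the remaining 3 months: F = S·e^(r·T), r = 0.0170
F = 486.88 · e^(0.0170 × 3/12) = 486.88 × 1.004259 = 488.9536
Value of long forward = (F − K)·e^(−rT) = (488.9536 − 452.99) · e^(−0.0170·3/12)
= 35.9636 × 0.995759 = 35.81

£35.81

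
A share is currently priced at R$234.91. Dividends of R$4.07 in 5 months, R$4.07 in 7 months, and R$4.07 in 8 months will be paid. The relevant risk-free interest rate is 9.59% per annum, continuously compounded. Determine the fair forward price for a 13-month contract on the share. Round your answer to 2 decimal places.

R$247.78

PV(dividends) I = 4.07·e^(−0.0959·5/12) + 4.07·e^(−0.0959·7/12) + 4.07·e^(−0.0959·8/12)
I = 3.9106 + 3.8486 + 3.8179 = 11.5771
F = (S − I)·e^(rT) = (234.91 − 11.5771) · e^(0.0959·13/12)
= 223.3329 · e^0.103892 = 223.3329 × 1.109481 = R$247.78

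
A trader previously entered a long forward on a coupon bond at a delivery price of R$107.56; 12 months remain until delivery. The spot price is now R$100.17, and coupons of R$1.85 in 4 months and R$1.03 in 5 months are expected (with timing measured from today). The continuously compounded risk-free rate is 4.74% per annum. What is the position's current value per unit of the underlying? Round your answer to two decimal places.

-R$5.24

PV(remaining coupons) I = 1.85·e^(−0.0474·4/12) + 1.03·e^(−0.0474·5/12) = 2.8309
Current forward F = (S − I)·e^(rT) = (100.17 − 2.8309)·e^(0.0474·12/12) = 97.3391 × 1.048541 = 102.0640
Value (long) = (F − K)·e^(−rT) = (102.0640 − 107.56) × 0.953706 = -5.2416
Value = -R$5.24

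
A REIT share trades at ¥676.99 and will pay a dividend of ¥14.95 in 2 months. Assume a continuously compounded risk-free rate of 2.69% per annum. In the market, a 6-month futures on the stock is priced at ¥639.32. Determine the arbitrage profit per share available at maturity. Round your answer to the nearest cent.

PV(dividends) I = 14.95·e^(−0.0269·2/12) = 14.8831
Fair futures F* = (S − I)·e^(rT) = (676.99 − 14.8831)·e^0.013450 = 662.1069 × 1.013541 = 671.0725
Market ¥639.32 < fair 671.0725: forward underpriced → reverse cash-and-carry (short the stock, invest proceeds at r, pay the dividends, go long the forward).
Profit at T = |F_mkt − F*| = |639.32 − 671.0725| = ¥31.75 per share

¥31.75 per share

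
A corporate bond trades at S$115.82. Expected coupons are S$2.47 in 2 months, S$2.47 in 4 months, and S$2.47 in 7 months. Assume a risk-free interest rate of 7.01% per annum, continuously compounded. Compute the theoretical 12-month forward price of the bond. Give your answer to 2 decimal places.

S$116.48

PV(coupons) I = 2.47·e^(−0.0701·2/12) + 2.47·e^(−0.0701·4/12) + 2.47·e^(−0.0701·7/12)
I = 2.4413 + 2.4130 + 2.3710 = 7.2253
F = (S − I)·e^(rT) = (115.82 − 7.2253) · e^(0.0701·12/12)
= 108.5947 · e^0.070100 = 108.5947 × 1.072615 = S$116.48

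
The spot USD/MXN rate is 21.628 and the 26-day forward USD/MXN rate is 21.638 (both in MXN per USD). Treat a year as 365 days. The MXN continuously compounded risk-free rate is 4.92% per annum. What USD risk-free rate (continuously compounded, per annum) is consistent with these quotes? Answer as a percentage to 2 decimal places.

F = S·e^((r_MXN − r_USD)T) ⇒ r_USD = r_MXN − ln(F/S)/T
ln(21.638/21.628) = 0.000462; /(26/365) = 0.006486
r_USD = 0.0492 − 0.006486 = 0.042714
r_USD = 4.27%

4.27%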